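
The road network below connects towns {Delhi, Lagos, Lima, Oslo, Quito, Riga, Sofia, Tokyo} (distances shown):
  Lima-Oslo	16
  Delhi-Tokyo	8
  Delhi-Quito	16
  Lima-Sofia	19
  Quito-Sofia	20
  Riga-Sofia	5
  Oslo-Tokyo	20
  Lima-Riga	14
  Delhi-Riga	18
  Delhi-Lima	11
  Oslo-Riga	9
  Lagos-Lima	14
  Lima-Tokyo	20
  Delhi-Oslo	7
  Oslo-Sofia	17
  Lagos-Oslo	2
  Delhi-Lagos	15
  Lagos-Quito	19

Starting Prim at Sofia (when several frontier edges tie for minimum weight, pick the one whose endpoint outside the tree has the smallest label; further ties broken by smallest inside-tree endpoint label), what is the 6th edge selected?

Prim, starting at Sofia.
Step 1: cheapest edge leaving the tree is Riga-Sofia (5); add Riga.
Step 2: cheapest edge leaving the tree is Oslo-Riga (9); add Oslo.
Step 3: cheapest edge leaving the tree is Lagos-Oslo (2); add Lagos.
Step 4: cheapest edge leaving the tree is Delhi-Oslo (7); add Delhi.
Step 5: cheapest edge leaving the tree is Delhi-Tokyo (8); add Tokyo.
Step 6: cheapest edge leaving the tree is Delhi-Lima (11); add Lima.
Step 7: cheapest edge leaving the tree is Delhi-Quito (16); add Quito.
The 6th edge added is Delhi-Lima.

Delhi-Lima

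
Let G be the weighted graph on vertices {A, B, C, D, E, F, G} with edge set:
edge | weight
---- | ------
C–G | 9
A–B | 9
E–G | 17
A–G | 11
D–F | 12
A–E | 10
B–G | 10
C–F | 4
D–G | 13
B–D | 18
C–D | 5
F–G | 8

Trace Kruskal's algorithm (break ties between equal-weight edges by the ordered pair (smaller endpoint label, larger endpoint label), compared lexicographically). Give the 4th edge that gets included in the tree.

A-B

Sort edges by weight, then run Kruskal:
C–F (4): add — endpoints in different components.
C–D (5): add — endpoints in different components.
F–G (8): add — endpoints in different components.
A–B (9): add — endpoints in different components.
C–G (9): skip — C and G already connected.
A–E (10): add — endpoints in different components.
B–G (10): add — endpoints in different components.
The 4th edge added is A–B.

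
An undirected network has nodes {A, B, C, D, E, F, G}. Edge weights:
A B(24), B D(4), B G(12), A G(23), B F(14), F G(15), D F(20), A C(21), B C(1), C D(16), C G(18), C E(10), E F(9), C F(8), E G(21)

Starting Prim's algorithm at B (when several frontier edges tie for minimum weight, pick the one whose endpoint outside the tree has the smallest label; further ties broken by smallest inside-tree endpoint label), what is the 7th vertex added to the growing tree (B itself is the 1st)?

Prim, starting at B.
Step 1: cheapest edge leaving the tree is B C (1); add C.
Step 2: cheapest edge leaving the tree is B D (4); add D.
Step 3: cheapest edge leaving the tree is C F (8); add F.
Step 4: cheapest edge leaving the tree is E F (9); add E.
Step 5: cheapest edge leaving the tree is B G (12); add G.
Step 6: cheapest edge leaving the tree is A C (21); add A.
Vertex order: B, C, D, F, E, G, A. The 7th vertex is A.

A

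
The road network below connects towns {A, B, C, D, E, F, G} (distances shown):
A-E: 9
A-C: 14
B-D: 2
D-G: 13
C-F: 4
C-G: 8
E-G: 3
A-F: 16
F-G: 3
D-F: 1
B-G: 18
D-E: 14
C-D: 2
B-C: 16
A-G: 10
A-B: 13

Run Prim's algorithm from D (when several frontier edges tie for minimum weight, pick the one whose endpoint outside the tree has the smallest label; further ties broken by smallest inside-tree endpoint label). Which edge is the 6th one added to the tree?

A-E

Prim's algorithm from D:
Step 1: cheapest edge leaving the tree is D-F (1); add F.
Step 2: cheapest edge leaving the tree is B-D (2); add B.
Step 3: cheapest edge leaving the tree is C-D (2); add C.
Step 4: cheapest edge leaving the tree is F-G (3); add G.
Step 5: cheapest edge leaving the tree is E-G (3); add E.
Step 6: cheapest edge leaving the tree is A-E (9); add A.
The 6th edge added is A-E.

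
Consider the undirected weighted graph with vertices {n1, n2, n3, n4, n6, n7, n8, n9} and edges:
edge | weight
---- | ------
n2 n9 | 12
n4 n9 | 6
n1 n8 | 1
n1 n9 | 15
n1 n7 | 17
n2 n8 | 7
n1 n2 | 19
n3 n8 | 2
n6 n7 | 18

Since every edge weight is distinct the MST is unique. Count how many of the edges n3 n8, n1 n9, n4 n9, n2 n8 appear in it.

Kruskal: consider edges lightest-first.
n1 n8 (1): add — endpoints in different components.
n3 n8 (2): add — endpoints in different components.
n4 n9 (6): add — endpoints in different components.
n2 n8 (7): add — endpoints in different components.
n2 n9 (12): add — endpoints in different components.
n1 n9 (15): skip — n9 and n1 already connected.
n1 n7 (17): add — endpoints in different components.
n6 n7 (18): add — endpoints in different components.
MST edge set: {n1 n8, n3 n8, n4 n9, n2 n8, n2 n9, n1 n7, n6 n7}.
Of the listed edges, {n3 n8, n4 n9, n2 n8} are in the MST → 3.

3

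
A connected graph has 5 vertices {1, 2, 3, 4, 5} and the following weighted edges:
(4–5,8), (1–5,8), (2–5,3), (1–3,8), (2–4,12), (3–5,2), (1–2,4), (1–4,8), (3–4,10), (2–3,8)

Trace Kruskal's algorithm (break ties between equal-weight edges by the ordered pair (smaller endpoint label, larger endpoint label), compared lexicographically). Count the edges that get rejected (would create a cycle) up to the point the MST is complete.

1

Kruskal's algorithm — process edges by increasing weight (ties by edge label):
3–5 (2): add. Components now {1} {2} {3,5} {4}
2–5 (3): add. Components now {1} {2,3,5} {4}
1–2 (4): add. Components now {1,2,3,5} {4}
1–3 (8): skip — 1 and 3 already connected.
1–4 (8): add. Components now {1,2,3,4,5}
Edges rejected before the tree was complete: 1.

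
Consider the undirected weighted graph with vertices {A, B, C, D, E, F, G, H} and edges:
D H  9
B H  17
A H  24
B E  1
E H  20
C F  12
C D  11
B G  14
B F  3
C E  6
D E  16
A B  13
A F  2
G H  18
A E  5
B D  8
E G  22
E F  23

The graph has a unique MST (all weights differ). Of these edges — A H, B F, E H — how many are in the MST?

Sort edges by weight, then run Kruskal:
B E (1): add — endpoints in different components.
A F (2): add — endpoints in different components.
B F (3): add — endpoints in different components.
A E (5): skip — A and E already connected.
C E (6): add — endpoints in different components.
B D (8): add — endpoints in different components.
D H (9): add — endpoints in different components.
C D (11): skip — C and D already connected.
C F (12): skip — C and F already connected.
A B (13): skip — A and B already connected.
B G (14): add — endpoints in different components.
MST edge set: {B E, A F, B F, C E, B D, D H, B G}.
Of the listed edges, {B F} are in the MST → 1.

1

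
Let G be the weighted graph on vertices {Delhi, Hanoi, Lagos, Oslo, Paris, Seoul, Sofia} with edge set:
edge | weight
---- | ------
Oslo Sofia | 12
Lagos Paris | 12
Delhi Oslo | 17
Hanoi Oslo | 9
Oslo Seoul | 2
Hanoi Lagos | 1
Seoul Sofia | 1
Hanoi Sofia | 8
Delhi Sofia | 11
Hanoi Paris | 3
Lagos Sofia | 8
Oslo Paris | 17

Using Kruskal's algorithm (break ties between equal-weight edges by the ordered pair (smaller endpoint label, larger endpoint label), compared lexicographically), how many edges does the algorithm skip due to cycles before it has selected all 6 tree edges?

2

Kruskal: consider edges lightest-first.
Hanoi Lagos (1): add. Components now {Hanoi,Lagos} {Paris} {Sofia} {Seoul} {Oslo} {Delhi}
Seoul Sofia (1): add. Components now {Hanoi,Lagos} {Paris} {Seoul,Sofia} {Oslo} {Delhi}
Oslo Seoul (2): add. Components now {Hanoi,Lagos} {Paris} {Oslo,Seoul,Sofia} {Delhi}
Hanoi Paris (3): add. Components now {Hanoi,Lagos,Paris} {Oslo,Seoul,Sofia} {Delhi}
Hanoi Sofia (8): add. Components now {Hanoi,Lagos,Oslo,Paris,Seoul,Sofia} {Delhi}
Lagos Sofia (8): skip — Lagos and Sofia already connected.
Hanoi Oslo (9): skip — Oslo and Hanoi already connected.
Delhi Sofia (11): add. Components now {Delhi,Hanoi,Lagos,Oslo,Paris,Seoul,Sofia}
Edges rejected before the tree was complete: 2.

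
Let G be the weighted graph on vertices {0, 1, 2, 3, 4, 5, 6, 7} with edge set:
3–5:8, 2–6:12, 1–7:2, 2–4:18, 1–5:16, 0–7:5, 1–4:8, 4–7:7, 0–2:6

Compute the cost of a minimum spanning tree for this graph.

56

Prim's algorithm from 6:
Step 1: frontier [2–6 12] → take 2–6 (12); add 2.
Step 2: frontier [0–2 6, 2–4 18] → take 0–2 (6); add 0.
Step 3: frontier [0–7 5, 2–4 18] → take 0–7 (5); add 7.
Step 4: frontier [2–4 18, 1–7 2, 4–7 7] → take 1–7 (2); add 1.
Step 5: frontier [1–4 8, 1–5 16, 2–4 18, 4–7 7] → take 4–7 (7); add 4.
Step 6: frontier [1–5 16] → take 1–5 (16); add 5.
Step 7: frontier [3–5 8] → take 3–5 (8); add 3.
MST edges: 2–6, 0–2, 0–7, 1–7, 4–7, 1–5, 3–5; total weight 12+6+5+2+7+16+8 = 56.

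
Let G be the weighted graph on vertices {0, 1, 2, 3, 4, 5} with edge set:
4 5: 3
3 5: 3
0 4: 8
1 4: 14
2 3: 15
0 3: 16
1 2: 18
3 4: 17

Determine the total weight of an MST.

Sort edges by weight, then run Kruskal:
3 5 (3): add — endpoints in different components.
4 5 (3): add — endpoints in different components.
0 4 (8): add — endpoints in different components.
1 4 (14): add — endpoints in different components.
2 3 (15): add — endpoints in different components.
MST edges: 3 5, 4 5, 0 4, 1 4, 2 3; total weight 3+3+8+14+15 = 43.

43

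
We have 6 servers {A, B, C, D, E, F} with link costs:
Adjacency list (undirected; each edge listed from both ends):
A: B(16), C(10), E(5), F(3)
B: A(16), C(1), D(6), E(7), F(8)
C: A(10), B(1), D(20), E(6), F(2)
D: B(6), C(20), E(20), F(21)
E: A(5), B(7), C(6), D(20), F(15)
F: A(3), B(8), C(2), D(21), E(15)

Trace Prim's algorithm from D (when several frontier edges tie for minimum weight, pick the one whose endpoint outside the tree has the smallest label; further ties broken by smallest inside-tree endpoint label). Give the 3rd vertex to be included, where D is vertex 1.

Prim's algorithm from D:
Step 1: frontier [B–D 6, C–D 20, D–E 20, D–F 21] → take B–D (6); add B.
Step 2: frontier [B–C 1, B–E 7, B–F 8, A–B 16, C–D 20, D–E 20, D–F 21] → take B–C (1); add C.
Step 3: frontier [B–E 7, B–F 8, A–B 16, C–F 2, C–E 6, A–C 10, D–E 20, D–F 21] → take C–F (2); add F.
Step 4: frontier [B–E 7, A–B 16, C–E 6, A–C 10, D–E 20, A–F 3, E–F 15] → take A–F (3); add A.
Step 5: frontier [A–E 5, B–E 7, C–E 6, D–E 20, E–F 15] → take A–E (5); add E.
Vertex order: D, B, C, F, A, E. The 3rd vertex is C.

C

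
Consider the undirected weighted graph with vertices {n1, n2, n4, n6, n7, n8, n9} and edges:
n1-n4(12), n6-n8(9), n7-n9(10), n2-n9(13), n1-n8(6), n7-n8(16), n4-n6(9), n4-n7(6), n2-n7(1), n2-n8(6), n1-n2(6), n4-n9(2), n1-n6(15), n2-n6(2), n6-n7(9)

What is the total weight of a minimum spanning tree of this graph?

Sort edges by weight, then run Kruskal:
n2-n7 (1): add — endpoints in different components.
n2-n6 (2): add — endpoints in different components.
n4-n9 (2): add — endpoints in different components.
n1-n2 (6): add — endpoints in different components.
n1-n8 (6): add — endpoints in different components.
n2-n8 (6): skip — n2 and n8 already connected.
n4-n7 (6): add — endpoints in different components.
MST edges: n2-n7, n2-n6, n4-n9, n1-n2, n1-n8, n4-n7; total weight 1+2+2+6+6+6 = 23.

23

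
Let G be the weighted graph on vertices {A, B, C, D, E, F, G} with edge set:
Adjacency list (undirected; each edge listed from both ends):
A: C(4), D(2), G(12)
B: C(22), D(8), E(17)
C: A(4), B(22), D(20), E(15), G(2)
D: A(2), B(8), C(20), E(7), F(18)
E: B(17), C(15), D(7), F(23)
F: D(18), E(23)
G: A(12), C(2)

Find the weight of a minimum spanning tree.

41

Prim, starting at E.
Step 1: frontier [D–E 7, C–E 15, B–E 17, E–F 23] → take D–E (7); add D.
Step 2: frontier [A–D 2, B–D 8, D–F 18, C–D 20, C–E 15, B–E 17, E–F 23] → take A–D (2); add A.
Step 3: frontier [A–C 4, A–G 12, B–D 8, D–F 18, C–D 20, C–E 15, B–E 17, E–F 23] → take A–C (4); add C.
Step 4: frontier [A–G 12, C–G 2, B–C 22, B–D 8, D–F 18, B–E 17, E–F 23] → take C–G (2); add G.
Step 5: frontier [B–C 22, B–D 8, D–F 18, B–E 17, E–F 23] → take B–D (8); add B.
Step 6: frontier [D–F 18, E–F 23] → take D–F (18); add F.
MST edges: D–E, A–D, A–C, C–G, B–D, D–F; total weight 7+2+4+2+8+18 = 41.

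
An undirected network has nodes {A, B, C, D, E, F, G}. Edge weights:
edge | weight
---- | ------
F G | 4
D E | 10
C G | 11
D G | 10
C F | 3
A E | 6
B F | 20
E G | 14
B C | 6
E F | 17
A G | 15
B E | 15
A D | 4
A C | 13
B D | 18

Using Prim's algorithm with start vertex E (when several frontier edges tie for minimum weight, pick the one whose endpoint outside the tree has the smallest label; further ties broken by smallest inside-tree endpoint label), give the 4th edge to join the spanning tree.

F-G

Grow the tree from E using Prim:
Step 1: cheapest edge leaving the tree is A E (6); add A.
Step 2: cheapest edge leaving the tree is A D (4); add D.
Step 3: cheapest edge leaving the tree is D G (10); add G.
Step 4: cheapest edge leaving the tree is F G (4); add F.
Step 5: cheapest edge leaving the tree is C F (3); add C.
Step 6: cheapest edge leaving the tree is B C (6); add B.
The 4th edge added is F G.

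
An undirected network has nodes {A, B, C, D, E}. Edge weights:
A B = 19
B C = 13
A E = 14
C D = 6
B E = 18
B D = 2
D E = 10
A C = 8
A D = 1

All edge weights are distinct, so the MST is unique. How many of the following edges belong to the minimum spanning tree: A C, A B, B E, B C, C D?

1

Kruskal: consider edges lightest-first.
A D (1): add. Components now {A,D} {B} {C} {E}
B D (2): add. Components now {A,B,D} {C} {E}
C D (6): add. Components now {A,B,C,D} {E}
A C (8): skip — A and C already connected.
D E (10): add. Components now {A,B,C,D,E}
MST edge set: {A D, B D, C D, D E}.
Of the listed edges, {C D} are in the MST → 1.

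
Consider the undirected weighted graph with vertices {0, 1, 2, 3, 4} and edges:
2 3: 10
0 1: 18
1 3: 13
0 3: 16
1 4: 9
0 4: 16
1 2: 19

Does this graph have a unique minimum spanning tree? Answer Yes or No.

No

Sort edges by weight, then run Kruskal:
1 4 (9): add. Components now {0} {1,4} {2} {3}
2 3 (10): add. Components now {0} {1,4} {2,3}
1 3 (13): add. Components now {0} {1,2,3,4}
0 3 (16): add. Components now {0,1,2,3,4}
Non-tree edge 0 4 has weight 16, equal to the heaviest edge on its tree cycle — swapping gives another MST of the same weight. Not unique.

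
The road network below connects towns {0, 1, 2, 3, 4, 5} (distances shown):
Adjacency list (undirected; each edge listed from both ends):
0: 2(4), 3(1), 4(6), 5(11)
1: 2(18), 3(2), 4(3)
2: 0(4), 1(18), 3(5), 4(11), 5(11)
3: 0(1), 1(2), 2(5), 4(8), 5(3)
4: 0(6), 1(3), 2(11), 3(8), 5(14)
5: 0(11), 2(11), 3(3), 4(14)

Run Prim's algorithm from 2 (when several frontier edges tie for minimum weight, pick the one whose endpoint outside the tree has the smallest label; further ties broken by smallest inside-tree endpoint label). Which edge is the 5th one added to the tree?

3-5

Grow the tree from 2 using Prim:
Step 1: frontier [0—2 4, 2—3 5, 2—4 11, 2—5 11, 1—2 18] → take 0—2 (4); add 0.
Step 2: frontier [0—3 1, 0—4 6, 0—5 11, 2—3 5, 2—4 11, 2—5 11, 1—2 18] → take 0—3 (1); add 3.
Step 3: frontier [0—4 6, 0—5 11, 2—4 11, 2—5 11, 1—2 18, 1—3 2, 3—5 3, 3—4 8] → take 1—3 (2); add 1.
Step 4: frontier [0—4 6, 0—5 11, 1—4 3, 2—4 11, 2—5 11, 3—5 3, 3—4 8] → take 1—4 (3); add 4.
Step 5: frontier [0—5 11, 2—5 11, 3—5 3, 4—5 14] → take 3—5 (3); add 5.
The 5th edge added is 3—5.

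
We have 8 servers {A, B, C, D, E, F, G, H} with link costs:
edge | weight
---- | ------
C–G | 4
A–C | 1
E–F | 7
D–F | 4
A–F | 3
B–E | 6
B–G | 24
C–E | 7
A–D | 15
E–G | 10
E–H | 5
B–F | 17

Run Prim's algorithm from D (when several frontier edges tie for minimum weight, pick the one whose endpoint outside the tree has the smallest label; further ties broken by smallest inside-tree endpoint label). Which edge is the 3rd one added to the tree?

A-C

Prim, starting at D.
Step 1: cheapest edge leaving the tree is D–F (4); add F.
Step 2: cheapest edge leaving the tree is A–F (3); add A.
Step 3: cheapest edge leaving the tree is A–C (1); add C.
Step 4: cheapest edge leaving the tree is C–G (4); add G.
Step 5: cheapest edge leaving the tree is C–E (7); add E.
Step 6: cheapest edge leaving the tree is E–H (5); add H.
Step 7: cheapest edge leaving the tree is B–E (6); add B.
The 3rd edge added is A–C.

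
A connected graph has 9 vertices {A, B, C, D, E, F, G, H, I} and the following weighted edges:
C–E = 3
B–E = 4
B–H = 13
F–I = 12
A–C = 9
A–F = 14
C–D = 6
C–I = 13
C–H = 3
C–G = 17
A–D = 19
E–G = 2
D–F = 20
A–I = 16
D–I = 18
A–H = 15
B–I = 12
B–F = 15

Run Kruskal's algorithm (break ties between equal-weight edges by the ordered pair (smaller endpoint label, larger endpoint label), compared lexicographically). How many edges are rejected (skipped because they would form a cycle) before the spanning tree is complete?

0

Kruskal: consider edges lightest-first.
E–G (2): add — endpoints in different components.
C–E (3): add — endpoints in different components.
C–H (3): add — endpoints in different components.
B–E (4): add — endpoints in different components.
C–D (6): add — endpoints in different components.
A–C (9): add — endpoints in different components.
B–I (12): add — endpoints in different components.
F–I (12): add — endpoints in different components.
Edges rejected before the tree was complete: 0.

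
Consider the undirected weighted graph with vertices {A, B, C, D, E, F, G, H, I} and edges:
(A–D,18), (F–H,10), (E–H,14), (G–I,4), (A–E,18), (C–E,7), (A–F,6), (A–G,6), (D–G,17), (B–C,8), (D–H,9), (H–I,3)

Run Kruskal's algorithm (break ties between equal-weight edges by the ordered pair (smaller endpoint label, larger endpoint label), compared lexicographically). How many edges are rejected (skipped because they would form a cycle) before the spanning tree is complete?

1

Sort edges by weight, then run Kruskal:
H–I (3): add — endpoints in different components.
G–I (4): add — endpoints in different components.
A–F (6): add — endpoints in different components.
A–G (6): add — endpoints in different components.
C–E (7): add — endpoints in different components.
B–C (8): add — endpoints in different components.
D–H (9): add — endpoints in different components.
F–H (10): skip — F and H already connected.
E–H (14): add — endpoints in different components.
Edges rejected before the tree was complete: 1.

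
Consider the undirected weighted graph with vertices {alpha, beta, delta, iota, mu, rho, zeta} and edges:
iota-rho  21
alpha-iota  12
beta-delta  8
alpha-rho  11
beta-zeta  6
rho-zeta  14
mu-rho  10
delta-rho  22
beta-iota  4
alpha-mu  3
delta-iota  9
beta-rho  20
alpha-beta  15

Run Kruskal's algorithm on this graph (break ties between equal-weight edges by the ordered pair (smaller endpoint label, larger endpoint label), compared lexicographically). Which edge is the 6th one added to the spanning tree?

alpha-iota

Sort edges by weight, then run Kruskal:
alpha-mu (3): add. Components now {zeta} {beta} {alpha,mu} {iota} {rho} {delta}
beta-iota (4): add. Components now {zeta} {beta,iota} {alpha,mu} {rho} {delta}
beta-zeta (6): add. Components now {beta,iota,zeta} {alpha,mu} {rho} {delta}
beta-delta (8): add. Components now {beta,delta,iota,zeta} {alpha,mu} {rho}
delta-iota (9): skip — iota and delta already connected.
mu-rho (10): add. Components now {beta,delta,iota,zeta} {alpha,mu,rho}
alpha-rho (11): skip — alpha and rho already connected.
alpha-iota (12): add. Components now {alpha,beta,delta,iota,mu,rho,zeta}
The 6th edge added is alpha-iota.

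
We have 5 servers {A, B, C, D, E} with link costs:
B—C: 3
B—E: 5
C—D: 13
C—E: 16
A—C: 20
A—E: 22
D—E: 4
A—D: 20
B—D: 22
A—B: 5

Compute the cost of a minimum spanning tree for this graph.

17

Prim's algorithm from D:
Step 1: cheapest edge leaving the tree is D—E (4); add E.
Step 2: cheapest edge leaving the tree is B—E (5); add B.
Step 3: cheapest edge leaving the tree is B—C (3); add C.
Step 4: cheapest edge leaving the tree is A—B (5); add A.
MST edges: D—E, B—E, B—C, A—B; total weight 4+5+3+5 = 17.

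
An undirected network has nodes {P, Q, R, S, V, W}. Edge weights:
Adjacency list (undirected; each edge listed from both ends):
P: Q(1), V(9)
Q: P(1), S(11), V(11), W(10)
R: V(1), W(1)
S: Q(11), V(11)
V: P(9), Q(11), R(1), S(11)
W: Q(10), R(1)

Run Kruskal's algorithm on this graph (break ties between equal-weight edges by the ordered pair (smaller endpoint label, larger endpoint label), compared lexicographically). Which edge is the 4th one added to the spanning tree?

P-V

Kruskal's algorithm — process edges by increasing weight (ties by edge label):
P–Q (1): add — endpoints in different components.
R–V (1): add — endpoints in different components.
R–W (1): add — endpoints in different components.
P–V (9): add — endpoints in different components.
Q–W (10): skip — W and Q already connected.
Q–S (11): add — endpoints in different components.
The 4th edge added is P–V.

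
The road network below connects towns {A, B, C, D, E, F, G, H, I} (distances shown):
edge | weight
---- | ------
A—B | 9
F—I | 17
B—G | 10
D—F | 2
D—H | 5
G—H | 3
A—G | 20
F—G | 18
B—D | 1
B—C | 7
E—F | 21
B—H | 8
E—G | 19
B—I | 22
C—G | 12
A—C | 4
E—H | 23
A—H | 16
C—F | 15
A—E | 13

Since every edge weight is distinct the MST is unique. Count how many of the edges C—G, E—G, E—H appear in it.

0

Kruskal's algorithm — process edges by increasing weight (ties by edge label):
B—D (1): add — endpoints in different components.
D—F (2): add — endpoints in different components.
G—H (3): add — endpoints in different components.
A—C (4): add — endpoints in different components.
D—H (5): add — endpoints in different components.
B—C (7): add — endpoints in different components.
B—H (8): skip — B and H already connected.
A—B (9): skip — A and B already connected.
B—G (10): skip — B and G already connected.
C—G (12): skip — C and G already connected.
A—E (13): add — endpoints in different components.
C—F (15): skip — C and F already connected.
A—H (16): skip — A and H already connected.
F—I (17): add — endpoints in different components.
MST edge set: {B—D, D—F, G—H, A—C, D—H, B—C, A—E, F—I}.
Of the listed edges, {} are in the MST → 0.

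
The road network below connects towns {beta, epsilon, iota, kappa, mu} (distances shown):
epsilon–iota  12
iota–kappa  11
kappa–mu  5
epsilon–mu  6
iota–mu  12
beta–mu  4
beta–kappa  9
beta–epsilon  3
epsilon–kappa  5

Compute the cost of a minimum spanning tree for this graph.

23

Kruskal's algorithm — process edges by increasing weight (ties by edge label):
beta–epsilon (3): add — endpoints in different components.
beta–mu (4): add — endpoints in different components.
epsilon–kappa (5): add — endpoints in different components.
kappa–mu (5): skip — kappa and mu already connected.
epsilon–mu (6): skip — epsilon and mu already connected.
beta–kappa (9): skip — beta and kappa already connected.
iota–kappa (11): add — endpoints in different components.
MST edges: beta–epsilon, beta–mu, epsilon–kappa, iota–kappa; total weight 3+4+5+11 = 23.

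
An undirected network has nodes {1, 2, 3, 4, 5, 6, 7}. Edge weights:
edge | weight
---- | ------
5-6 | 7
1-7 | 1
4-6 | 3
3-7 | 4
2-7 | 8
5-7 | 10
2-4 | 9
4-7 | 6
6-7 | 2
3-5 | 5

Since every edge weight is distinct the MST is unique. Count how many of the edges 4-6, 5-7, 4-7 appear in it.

Kruskal: consider edges lightest-first.
1-7 (1): add. Components now {1,7} {2} {3} {4} {5} {6}
6-7 (2): add. Components now {1,6,7} {2} {3} {4} {5}
4-6 (3): add. Components now {1,4,6,7} {2} {3} {5}
3-7 (4): add. Components now {1,3,4,6,7} {2} {5}
3-5 (5): add. Components now {1,3,4,5,6,7} {2}
4-7 (6): skip — 4 and 7 already connected.
5-6 (7): skip — 5 and 6 already connected.
2-7 (8): add. Components now {1,2,3,4,5,6,7}
MST edge set: {1-7, 6-7, 4-6, 3-7, 3-5, 2-7}.
Of the listed edges, {4-6} are in the MST → 1.

1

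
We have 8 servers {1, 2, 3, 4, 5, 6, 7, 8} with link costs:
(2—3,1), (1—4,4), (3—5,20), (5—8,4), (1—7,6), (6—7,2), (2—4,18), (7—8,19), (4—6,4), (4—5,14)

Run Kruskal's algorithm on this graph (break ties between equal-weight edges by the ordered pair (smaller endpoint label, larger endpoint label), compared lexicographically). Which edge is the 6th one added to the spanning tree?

Kruskal: consider edges lightest-first.
2—3 (1): add — endpoints in different components.
6—7 (2): add — endpoints in different components.
1—4 (4): add — endpoints in different components.
4—6 (4): add — endpoints in different components.
5—8 (4): add — endpoints in different components.
1—7 (6): skip — 1 and 7 already connected.
4—5 (14): add — endpoints in different components.
2—4 (18): add — endpoints in different components.
The 6th edge added is 4—5.

4-5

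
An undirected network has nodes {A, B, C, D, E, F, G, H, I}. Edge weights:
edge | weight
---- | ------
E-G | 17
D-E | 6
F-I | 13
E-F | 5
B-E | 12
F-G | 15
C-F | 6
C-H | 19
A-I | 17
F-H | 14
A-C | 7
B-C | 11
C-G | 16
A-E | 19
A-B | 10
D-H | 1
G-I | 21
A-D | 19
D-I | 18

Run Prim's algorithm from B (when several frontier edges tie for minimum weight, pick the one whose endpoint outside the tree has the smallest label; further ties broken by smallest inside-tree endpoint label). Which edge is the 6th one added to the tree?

Prim's algorithm from B:
Step 1: cheapest edge leaving the tree is A-B (10); add A.
Step 2: cheapest edge leaving the tree is A-C (7); add C.
Step 3: cheapest edge leaving the tree is C-F (6); add F.
Step 4: cheapest edge leaving the tree is E-F (5); add E.
Step 5: cheapest edge leaving the tree is D-E (6); add D.
Step 6: cheapest edge leaving the tree is D-H (1); add H.
Step 7: cheapest edge leaving the tree is F-I (13); add I.
Step 8: cheapest edge leaving the tree is F-G (15); add G.
The 6th edge added is D-H.

D-H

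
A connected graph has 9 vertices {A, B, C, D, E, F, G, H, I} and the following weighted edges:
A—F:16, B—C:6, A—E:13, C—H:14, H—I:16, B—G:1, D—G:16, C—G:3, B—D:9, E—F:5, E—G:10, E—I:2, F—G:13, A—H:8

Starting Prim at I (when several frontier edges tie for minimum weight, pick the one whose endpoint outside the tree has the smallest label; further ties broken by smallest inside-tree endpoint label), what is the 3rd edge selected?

Prim's algorithm from I:
Step 1: cheapest edge leaving the tree is E—I (2); add E.
Step 2: cheapest edge leaving the tree is E—F (5); add F.
Step 3: cheapest edge leaving the tree is E—G (10); add G.
Step 4: cheapest edge leaving the tree is B—G (1); add B.
Step 5: cheapest edge leaving the tree is C—G (3); add C.
Step 6: cheapest edge leaving the tree is B—D (9); add D.
Step 7: cheapest edge leaving the tree is A—E (13); add A.
Step 8: cheapest edge leaving the tree is A—H (8); add H.
The 3rd edge added is E—G.

E-G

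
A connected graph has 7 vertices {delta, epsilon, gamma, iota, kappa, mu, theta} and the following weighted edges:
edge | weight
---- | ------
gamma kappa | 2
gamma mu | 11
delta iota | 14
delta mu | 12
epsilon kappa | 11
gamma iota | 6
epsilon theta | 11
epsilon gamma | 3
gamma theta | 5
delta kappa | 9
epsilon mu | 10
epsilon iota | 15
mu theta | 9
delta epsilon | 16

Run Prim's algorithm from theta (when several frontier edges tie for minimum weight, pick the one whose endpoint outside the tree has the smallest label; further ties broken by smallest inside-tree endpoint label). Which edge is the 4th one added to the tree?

Grow the tree from theta using Prim:
Step 1: frontier [gamma theta 5, mu theta 9, epsilon theta 11] → take gamma theta (5); add gamma.
Step 2: frontier [gamma kappa 2, epsilon gamma 3, gamma iota 6, gamma mu 11, mu theta 9, epsilon theta 11] → take gamma kappa (2); add kappa.
Step 3: frontier [epsilon gamma 3, gamma iota 6, gamma mu 11, delta kappa 9, epsilon kappa 11, mu theta 9, epsilon theta 11] → take epsilon gamma (3); add epsilon.
Step 4: frontier [epsilon mu 10, epsilon iota 15, delta epsilon 16, gamma iota 6, gamma mu 11, delta kappa 9, mu theta 9] → take gamma iota (6); add iota.
Step 5: frontier [epsilon mu 10, delta epsilon 16, gamma mu 11, delta iota 14, delta kappa 9, mu theta 9] → take delta kappa (9); add delta.
Step 6: frontier [delta mu 12, epsilon mu 10, gamma mu 11, mu theta 9] → take mu theta (9); add mu.
The 4th edge added is gamma iota.

gamma-iota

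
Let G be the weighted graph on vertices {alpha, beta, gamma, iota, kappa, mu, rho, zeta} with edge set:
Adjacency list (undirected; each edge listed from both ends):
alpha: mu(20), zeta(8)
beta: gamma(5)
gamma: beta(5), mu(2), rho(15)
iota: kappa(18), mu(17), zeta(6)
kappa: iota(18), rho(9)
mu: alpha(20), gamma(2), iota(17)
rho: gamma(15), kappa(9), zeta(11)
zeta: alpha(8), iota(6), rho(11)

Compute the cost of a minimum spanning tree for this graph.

56

Kruskal: consider edges lightest-first.
gamma–mu (2): add — endpoints in different components.
beta–gamma (5): add — endpoints in different components.
iota–zeta (6): add — endpoints in different components.
alpha–zeta (8): add — endpoints in different components.
kappa–rho (9): add — endpoints in different components.
rho–zeta (11): add — endpoints in different components.
gamma–rho (15): add — endpoints in different components.
MST edges: gamma–mu, beta–gamma, iota–zeta, alpha–zeta, kappa–rho, rho–zeta, gamma–rho; total weight 2+5+6+8+9+11+15 = 56.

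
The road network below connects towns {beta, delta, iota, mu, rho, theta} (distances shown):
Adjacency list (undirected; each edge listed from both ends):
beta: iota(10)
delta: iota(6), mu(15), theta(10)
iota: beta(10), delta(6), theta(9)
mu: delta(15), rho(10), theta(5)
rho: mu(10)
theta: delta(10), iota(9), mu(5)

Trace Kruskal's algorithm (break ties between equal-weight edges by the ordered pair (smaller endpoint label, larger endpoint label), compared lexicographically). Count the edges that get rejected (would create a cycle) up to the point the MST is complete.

1

Kruskal's algorithm — process edges by increasing weight (ties by edge label):
mu—theta (5): add — endpoints in different components.
delta—iota (6): add — endpoints in different components.
iota—theta (9): add — endpoints in different components.
beta—iota (10): add — endpoints in different components.
delta—theta (10): skip — theta and delta already connected.
mu—rho (10): add — endpoints in different components.
Edges rejected before the tree was complete: 1.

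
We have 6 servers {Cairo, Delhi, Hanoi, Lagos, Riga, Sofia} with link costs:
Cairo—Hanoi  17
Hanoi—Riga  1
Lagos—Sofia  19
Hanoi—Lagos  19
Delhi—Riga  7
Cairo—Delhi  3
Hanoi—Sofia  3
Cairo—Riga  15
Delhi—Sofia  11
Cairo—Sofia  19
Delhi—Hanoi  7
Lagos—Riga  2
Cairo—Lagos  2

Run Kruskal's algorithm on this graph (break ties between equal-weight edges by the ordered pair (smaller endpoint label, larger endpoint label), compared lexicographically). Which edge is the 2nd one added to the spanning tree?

Kruskal: consider edges lightest-first.
Hanoi—Riga (1): add — endpoints in different components.
Cairo—Lagos (2): add — endpoints in different components.
Lagos—Riga (2): add — endpoints in different components.
Cairo—Delhi (3): add — endpoints in different components.
Hanoi—Sofia (3): add — endpoints in different components.
The 2nd edge added is Cairo—Lagos.

Cairo-Lagos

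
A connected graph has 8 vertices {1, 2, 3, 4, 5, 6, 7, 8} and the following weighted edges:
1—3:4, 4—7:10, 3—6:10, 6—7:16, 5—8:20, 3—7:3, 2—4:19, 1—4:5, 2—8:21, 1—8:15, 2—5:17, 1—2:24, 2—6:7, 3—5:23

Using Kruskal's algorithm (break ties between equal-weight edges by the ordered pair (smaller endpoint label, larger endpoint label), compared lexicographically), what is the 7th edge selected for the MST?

Kruskal's algorithm — process edges by increasing weight (ties by edge label):
3—7 (3): add — endpoints in different components.
1—3 (4): add — endpoints in different components.
1—4 (5): add — endpoints in different components.
2—6 (7): add — endpoints in different components.
3—6 (10): add — endpoints in different components.
4—7 (10): skip — 4 and 7 already connected.
1—8 (15): add — endpoints in different components.
6—7 (16): skip — 6 and 7 already connected.
2—5 (17): add — endpoints in different components.
The 7th edge added is 2—5.

2-5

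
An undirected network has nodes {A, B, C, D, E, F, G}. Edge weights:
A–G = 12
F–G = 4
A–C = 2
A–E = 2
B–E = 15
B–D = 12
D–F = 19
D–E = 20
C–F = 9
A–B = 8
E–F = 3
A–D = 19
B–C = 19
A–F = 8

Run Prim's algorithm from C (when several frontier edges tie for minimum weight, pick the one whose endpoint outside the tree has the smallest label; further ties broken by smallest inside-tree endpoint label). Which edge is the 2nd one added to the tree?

Prim's algorithm from C:
Step 1: frontier [A–C 2, C–F 9, B–C 19] → take A–C (2); add A.
Step 2: frontier [A–E 2, A–B 8, A–F 8, A–G 12, A–D 19, C–F 9, B–C 19] → take A–E (2); add E.
Step 3: frontier [A–B 8, A–F 8, A–G 12, A–D 19, C–F 9, B–C 19, E–F 3, B–E 15, D–E 20] → take E–F (3); add F.
Step 4: frontier [A–B 8, A–G 12, A–D 19, B–C 19, B–E 15, D–E 20, F–G 4, D–F 19] → take F–G (4); add G.
Step 5: frontier [A–B 8, A–D 19, B–C 19, B–E 15, D–E 20, D–F 19] → take A–B (8); add B.
Step 6: frontier [A–D 19, B–D 12, D–E 20, D–F 19] → take B–D (12); add D.
The 2nd edge added is A–E.

A-E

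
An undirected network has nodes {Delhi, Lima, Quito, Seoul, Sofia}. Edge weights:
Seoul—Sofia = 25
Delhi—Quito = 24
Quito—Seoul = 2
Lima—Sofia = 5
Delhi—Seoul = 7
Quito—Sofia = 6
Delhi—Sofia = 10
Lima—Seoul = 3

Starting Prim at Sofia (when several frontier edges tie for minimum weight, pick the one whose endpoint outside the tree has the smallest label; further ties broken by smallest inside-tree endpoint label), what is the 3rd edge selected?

Quito-Seoul

Grow the tree from Sofia using Prim:
Step 1: cheapest edge leaving the tree is Lima—Sofia (5); add Lima.
Step 2: cheapest edge leaving the tree is Lima—Seoul (3); add Seoul.
Step 3: cheapest edge leaving the tree is Quito—Seoul (2); add Quito.
Step 4: cheapest edge leaving the tree is Delhi—Seoul (7); add Delhi.
The 3rd edge added is Quito—Seoul.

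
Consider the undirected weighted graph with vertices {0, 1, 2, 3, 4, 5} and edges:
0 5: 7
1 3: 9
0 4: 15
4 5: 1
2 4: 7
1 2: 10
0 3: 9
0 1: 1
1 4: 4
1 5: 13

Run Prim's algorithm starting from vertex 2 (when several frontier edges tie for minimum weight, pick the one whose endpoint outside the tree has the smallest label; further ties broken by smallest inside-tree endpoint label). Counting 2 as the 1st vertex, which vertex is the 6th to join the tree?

3

Prim, starting at 2.
Step 1: frontier [2 4 7, 1 2 10] → take 2 4 (7); add 4.
Step 2: frontier [1 2 10, 4 5 1, 1 4 4, 0 4 15] → take 4 5 (1); add 5.
Step 3: frontier [1 2 10, 1 4 4, 0 4 15, 0 5 7, 1 5 13] → take 1 4 (4); add 1.
Step 4: frontier [0 1 1, 1 3 9, 0 4 15, 0 5 7] → take 0 1 (1); add 0.
Step 5: frontier [0 3 9, 1 3 9] → take 0 3 (9); add 3.
Vertex order: 2, 4, 5, 1, 0, 3. The 6th vertex is 3.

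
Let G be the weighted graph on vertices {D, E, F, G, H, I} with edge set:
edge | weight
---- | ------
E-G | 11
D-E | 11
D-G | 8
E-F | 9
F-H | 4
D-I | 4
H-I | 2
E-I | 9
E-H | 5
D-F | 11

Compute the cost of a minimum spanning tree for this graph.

Kruskal: consider edges lightest-first.
H-I (2): add — endpoints in different components.
D-I (4): add — endpoints in different components.
F-H (4): add — endpoints in different components.
E-H (5): add — endpoints in different components.
D-G (8): add — endpoints in different components.
MST edges: H-I, D-I, F-H, E-H, D-G; total weight 2+4+4+5+8 = 23.

23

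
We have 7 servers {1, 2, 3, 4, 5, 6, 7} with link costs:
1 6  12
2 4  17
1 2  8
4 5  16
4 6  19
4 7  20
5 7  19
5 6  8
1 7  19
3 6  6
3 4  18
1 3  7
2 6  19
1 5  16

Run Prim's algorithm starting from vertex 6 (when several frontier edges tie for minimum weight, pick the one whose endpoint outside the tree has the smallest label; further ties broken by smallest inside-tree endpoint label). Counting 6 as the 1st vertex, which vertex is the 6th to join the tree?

Prim, starting at 6.
Step 1: frontier [3 6 6, 5 6 8, 1 6 12, 2 6 19, 4 6 19] → take 3 6 (6); add 3.
Step 2: frontier [1 3 7, 3 4 18, 5 6 8, 1 6 12, 2 6 19, 4 6 19] → take 1 3 (7); add 1.
Step 3: frontier [1 2 8, 1 5 16, 1 7 19, 3 4 18, 5 6 8, 2 6 19, 4 6 19] → take 1 2 (8); add 2.
Step 4: frontier [1 5 16, 1 7 19, 2 4 17, 3 4 18, 5 6 8, 4 6 19] → take 5 6 (8); add 5.
Step 5: frontier [1 7 19, 2 4 17, 3 4 18, 4 5 16, 5 7 19, 4 6 19] → take 4 5 (16); add 4.
Step 6: frontier [1 7 19, 4 7 20, 5 7 19] → take 1 7 (19); add 7.
Vertex order: 6, 3, 1, 2, 5, 4, 7. The 6th vertex is 4.

4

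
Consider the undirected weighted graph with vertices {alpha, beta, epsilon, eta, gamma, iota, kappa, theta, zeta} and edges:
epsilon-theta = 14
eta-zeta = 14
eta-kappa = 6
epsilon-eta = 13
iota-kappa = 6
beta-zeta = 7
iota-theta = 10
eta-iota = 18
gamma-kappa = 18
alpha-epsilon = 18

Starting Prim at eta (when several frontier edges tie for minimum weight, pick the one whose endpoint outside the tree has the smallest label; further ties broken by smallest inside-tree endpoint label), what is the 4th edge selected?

Grow the tree from eta using Prim:
Step 1: frontier [eta-kappa 6, epsilon-eta 13, eta-zeta 14, eta-iota 18] → take eta-kappa (6); add kappa.
Step 2: frontier [epsilon-eta 13, eta-zeta 14, eta-iota 18, iota-kappa 6, gamma-kappa 18] → take iota-kappa (6); add iota.
Step 3: frontier [epsilon-eta 13, eta-zeta 14, iota-theta 10, gamma-kappa 18] → take iota-theta (10); add theta.
Step 4: frontier [epsilon-eta 13, eta-zeta 14, gamma-kappa 18, epsilon-theta 14] → take epsilon-eta (13); add epsilon.
Step 5: frontier [alpha-epsilon 18, eta-zeta 14, gamma-kappa 18] → take eta-zeta (14); add zeta.
Step 6: frontier [alpha-epsilon 18, gamma-kappa 18, beta-zeta 7] → take beta-zeta (7); add beta.
Step 7: frontier [alpha-epsilon 18, gamma-kappa 18] → take alpha-epsilon (18); add alpha.
Step 8: frontier [gamma-kappa 18] → take gamma-kappa (18); add gamma.
The 4th edge added is epsilon-eta.

epsilon-eta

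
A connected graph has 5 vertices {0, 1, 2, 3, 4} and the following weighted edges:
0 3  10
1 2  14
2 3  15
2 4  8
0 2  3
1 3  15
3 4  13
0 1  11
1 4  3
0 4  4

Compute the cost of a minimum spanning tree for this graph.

20

Kruskal: consider edges lightest-first.
0 2 (3): add. Components now {0,2} {1} {3} {4}
1 4 (3): add. Components now {0,2} {1,4} {3}
0 4 (4): add. Components now {0,1,2,4} {3}
2 4 (8): skip — 2 and 4 already connected.
0 3 (10): add. Components now {0,1,2,3,4}
MST edges: 0 2, 1 4, 0 4, 0 3; total weight 3+3+4+10 = 20.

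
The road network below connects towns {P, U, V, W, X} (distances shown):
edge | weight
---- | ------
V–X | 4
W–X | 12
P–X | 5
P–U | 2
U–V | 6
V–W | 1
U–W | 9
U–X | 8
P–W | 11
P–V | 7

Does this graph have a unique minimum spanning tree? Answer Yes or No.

Sort edges by weight, then run Kruskal:
V–W (1): add. Components now {V,W} {P} {U} {X}
P–U (2): add. Components now {V,W} {P,U} {X}
V–X (4): add. Components now {V,W,X} {P,U}
P–X (5): add. Components now {P,U,V,W,X}
Every non-tree edge has weight strictly greater than the heaviest edge on the tree path between its endpoints, so the MST is unique.

Yes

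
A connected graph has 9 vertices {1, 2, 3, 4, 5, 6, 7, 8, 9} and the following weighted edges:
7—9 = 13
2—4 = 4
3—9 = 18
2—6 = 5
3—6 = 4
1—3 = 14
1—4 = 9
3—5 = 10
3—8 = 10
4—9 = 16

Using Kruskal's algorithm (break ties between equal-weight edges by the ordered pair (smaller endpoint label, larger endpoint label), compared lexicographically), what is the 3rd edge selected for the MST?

2-6

Sort edges by weight, then run Kruskal:
2—4 (4): add — endpoints in different components.
3—6 (4): add — endpoints in different components.
2—6 (5): add — endpoints in different components.
1—4 (9): add — endpoints in different components.
3—5 (10): add — endpoints in different components.
3—8 (10): add — endpoints in different components.
7—9 (13): add — endpoints in different components.
1—3 (14): skip — 1 and 3 already connected.
4—9 (16): add — endpoints in different components.
The 3rd edge added is 2—6.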